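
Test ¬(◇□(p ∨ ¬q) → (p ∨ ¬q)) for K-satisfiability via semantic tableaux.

1. ¬(◇□(p ∨ ¬q) → (p ∨ ¬q)), u
2. ◇□(p ∨ ¬q), u
3. ¬(p ∨ ¬q), u
4. ¬p, u
5. q, u
6. □(p ∨ ¬q), v
Accessibility: uRv

Satisfiable (open branch found)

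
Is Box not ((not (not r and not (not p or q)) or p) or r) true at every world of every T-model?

Tableau for the negation not Box not ((not (not r and not (not p or q)) or p) or r):
1. not Box not ((not (not r and not (not p or q)) or p) or r), w0
2. (not (not r and not (not p or q)) or p) or r, w1   [neg-Box-rule on 1: fresh world w1, w0Rw1]
3. r, w1   [or-rule on 2 (branches; this branch)]
Accessibility: w0Rw0, w0Rw1, w1Rw1
The negation has an open branch (countermodel exists).

Not valid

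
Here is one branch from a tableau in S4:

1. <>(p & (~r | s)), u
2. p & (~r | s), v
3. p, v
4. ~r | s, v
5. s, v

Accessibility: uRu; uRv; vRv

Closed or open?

Not closed

No world carries both an atom and its negation.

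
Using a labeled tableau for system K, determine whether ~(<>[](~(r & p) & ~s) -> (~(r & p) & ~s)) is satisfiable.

1. ~(<>[](~(r & p) & ~s) -> (~(r & p) & ~s)), u
2. <>[](~(r & p) & ~s), u   [~->-rule on 1]
3. ~(~(r & p) & ~s), u   [~->-rule on 1]
4. s, u   [~&-rule on 3 (branches; this branch)]
5. [](~(r & p) & ~s), v   [<>-rule on 2: fresh world v, uRv]
Accessibility: uRv

Satisfiable (open branch found)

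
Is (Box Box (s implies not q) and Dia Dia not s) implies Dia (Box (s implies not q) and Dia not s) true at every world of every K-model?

Valid in K

Tableau for the negation not ((Box Box (s implies not q) and Dia Dia not s) implies Dia (Box (s implies not q) and Dia not s)):
1. not ((Box Box (s implies not q) and Dia Dia not s) implies Dia (Box (s implies not q) and Dia not s)), u
2. Box Box (s implies not q) and Dia Dia not s, u
3. not Dia (Box (s implies not q) and Dia not s), u
4. Box Box (s implies not q), u
5. Dia Dia not s, u
6. Dia not s, v
7. not (Box (s implies not q) and Dia not s), v
8. Box (s implies not q), v
9. not Box (s implies not q), v
10. not s, w
11. s implies not q, w
12. not q, w
13. not (s implies not q), x
14. s, x
15. q, x
16. s implies not q, x
17. not q, x
Accessibility: uRv, vRw, vRx
Branch closes: q and not q both at x.
Every branch of the negation's tableau closes; the branch above is one of them.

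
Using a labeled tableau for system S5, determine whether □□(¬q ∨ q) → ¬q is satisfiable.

1. □□(¬q ∨ q) → ¬q, w0
2. ¬q, w0   [→-rule on 1 (branches; this branch)]
Accessibility: w0Rw0

Satisfiable (open branch found)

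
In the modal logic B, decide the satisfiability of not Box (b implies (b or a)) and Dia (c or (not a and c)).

Unsatisfiable (every branch closes)

1. not Box (b implies (b or a)) and Dia (c or (not a and c)), w0
2. not Box (b implies (b or a)), w0   [and-rule on 1]
3. Dia (c or (not a and c)), w0   [and-rule on 1]
4. not (b implies (b or a)), w1   [neg-Box-rule on 2: fresh world w1, w0Rw1]
5. b, w1   [neg-implies-rule on 4]
6. not (b or a), w1   [neg-implies-rule on 4]
7. not b, w1   [neg-or-rule on 6]
8. not a, w1   [neg-or-rule on 6]
Accessibility: w0Rw0, w0Rw1, w1Rw0, w1Rw1
Branch closes: b and not b both at w1.
(One branch shown.) All branches close.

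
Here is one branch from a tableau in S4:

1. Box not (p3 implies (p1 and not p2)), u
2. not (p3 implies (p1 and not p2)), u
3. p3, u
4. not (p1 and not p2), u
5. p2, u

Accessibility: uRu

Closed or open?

There is no literal clash: for every atom and world, at most one sign appears.

Open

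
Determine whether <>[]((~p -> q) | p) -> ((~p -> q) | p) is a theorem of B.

Tableau for the negation ~(<>[]((~p -> q) | p) -> ((~p -> q) | p)):
1. ~(<>[]((~p -> q) | p) -> ((~p -> q) | p)), w0
2. <>[]((~p -> q) | p), w0
3. ~((~p -> q) | p), w0
4. ~(~p -> q), w0
5. ~p, w0
6. ~q, w0
7. []((~p -> q) | p), w1
8. (~p -> q) | p, w0
9. (~p -> q) | p, w1
10. ~p -> q, w0
11. p, w1
12. q, w0
Accessibility: w0Rw0, w0Rw1, w1Rw0, w1Rw1
Branch closes: q and ~q both at w0.
Every branch of the negation's tableau closes; the branch above is one of them.

Valid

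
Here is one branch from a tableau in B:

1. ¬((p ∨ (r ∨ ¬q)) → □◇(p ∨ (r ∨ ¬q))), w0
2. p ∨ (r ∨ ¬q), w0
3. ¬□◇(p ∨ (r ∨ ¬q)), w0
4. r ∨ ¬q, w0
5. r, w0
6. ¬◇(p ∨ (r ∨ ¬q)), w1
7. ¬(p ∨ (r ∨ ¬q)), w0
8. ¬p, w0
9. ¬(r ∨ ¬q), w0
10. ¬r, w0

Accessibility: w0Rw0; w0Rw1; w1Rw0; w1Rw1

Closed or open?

Both r and ¬r appear at w0.

Closed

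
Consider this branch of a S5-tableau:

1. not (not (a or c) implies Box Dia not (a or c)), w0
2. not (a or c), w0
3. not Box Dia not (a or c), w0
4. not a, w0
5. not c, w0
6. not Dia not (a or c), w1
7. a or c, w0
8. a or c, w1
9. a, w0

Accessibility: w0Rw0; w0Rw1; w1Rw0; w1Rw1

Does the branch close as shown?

Yes, closed

Both a and not a appear at w0.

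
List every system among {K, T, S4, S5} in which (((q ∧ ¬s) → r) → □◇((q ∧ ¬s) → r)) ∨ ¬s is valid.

S5-tableau for the negation ¬((((q ∧ ¬s) → r) → □◇((q ∧ ¬s) → r)) ∨ ¬s):
1. ¬((((q ∧ ¬s) → r) → □◇((q ∧ ¬s) → r)) ∨ ¬s), 0
2. ¬(((q ∧ ¬s) → r) → □◇((q ∧ ¬s) → r)), 0
3. s, 0
4. (q ∧ ¬s) → r, 0
5. ¬□◇((q ∧ ¬s) → r), 0
6. ¬(q ∧ ¬s), 0
7. ¬◇((q ∧ ¬s) → r), 1
8. ¬((q ∧ ¬s) → r), 0
9. q ∧ ¬s, 0
10. ¬r, 0
11. q, 0
12. ¬s, 0
Accessibility: 0R0, 0R1, 1R0, 1R1
Branch closes: s and ¬s both at 0.
Every branch closes (one shown): valid in S5.
S4-tableau for the negation ¬((((q ∧ ¬s) → r) → □◇((q ∧ ¬s) → r)) ∨ ¬s):
1. ¬((((q ∧ ¬s) → r) → □◇((q ∧ ¬s) → r)) ∨ ¬s), 0
2. ¬(((q ∧ ¬s) → r) → □◇((q ∧ ¬s) → r)), 0
3. s, 0
4. (q ∧ ¬s) → r, 0
5. ¬□◇((q ∧ ¬s) → r), 0
6. r, 0
7. ¬◇((q ∧ ¬s) → r), 1
8. ¬((q ∧ ¬s) → r), 1
9. q ∧ ¬s, 1
10. ¬r, 1
11. q, 1
12. ¬s, 1
Accessibility: 0R0, 0R1, 1R1
Complete open branch: countermodel on an S4-frame, so not valid in S4, nor in K, T (the same frame is also a K-frame and a T-frame).

S5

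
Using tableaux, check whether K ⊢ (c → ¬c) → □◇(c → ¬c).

Invalid (countermodel exists)

Tableau for the negation ¬((c → ¬c) → □◇(c → ¬c)):
1. ¬((c → ¬c) → □◇(c → ¬c)), 0
2. c → ¬c, 0
3. ¬□◇(c → ¬c), 0
4. ¬c, 0
5. ¬◇(c → ¬c), 1
Accessibility: 0R1
The negation has an open branch (countermodel exists).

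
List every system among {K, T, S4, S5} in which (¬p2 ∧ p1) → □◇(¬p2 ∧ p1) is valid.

S5

S5-tableau for the negation ¬((¬p2 ∧ p1) → □◇(¬p2 ∧ p1)):
1. ¬((¬p2 ∧ p1) → □◇(¬p2 ∧ p1)), w0
2. ¬p2 ∧ p1, w0   [¬→-rule on 1]
3. ¬□◇(¬p2 ∧ p1), w0   [¬→-rule on 1]
4. ¬p2, w0   [∧-rule on 2]
5. p1, w0   [∧-rule on 2]
6. ¬◇(¬p2 ∧ p1), w1   [¬□-rule on 3: fresh world w1, w0Rw1]
7. ¬(¬p2 ∧ p1), w0   [¬◇-rule on 6 via w1Rw0]
8. ¬(¬p2 ∧ p1), w1   [¬◇-rule on 6 via w1Rw1]
9. ¬p1, w0   [¬∧-rule on 7 (branches; this branch)]
Accessibility: w0Rw0, w0Rw1, w1Rw0, w1Rw1
Branch closes: p1 and ¬p1 both at w0.
Every branch closes (one shown): valid in S5.
S4-tableau for the negation ¬((¬p2 ∧ p1) → □◇(¬p2 ∧ p1)):
1. ¬((¬p2 ∧ p1) → □◇(¬p2 ∧ p1)), w0
2. ¬p2 ∧ p1, w0   [¬→-rule on 1]
3. ¬□◇(¬p2 ∧ p1), w0   [¬→-rule on 1]
4. ¬p2, w0   [∧-rule on 2]
5. p1, w0   [∧-rule on 2]
6. ¬◇(¬p2 ∧ p1), w1   [¬□-rule on 3: fresh world w1, w0Rw1]
7. ¬(¬p2 ∧ p1), w1   [¬◇-rule on 6 via w1Rw1]
8. ¬p1, w1   [¬∧-rule on 7 (branches; this branch)]
Accessibility: w0Rw0, w0Rw1, w1Rw1
Complete open branch: countermodel on an S4-frame, so not valid in S4, nor in K, T (the same frame is also a K-frame and a T-frame).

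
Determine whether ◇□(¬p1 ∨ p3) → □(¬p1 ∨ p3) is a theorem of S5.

Tableau for the negation ¬(◇□(¬p1 ∨ p3) → □(¬p1 ∨ p3)):
1. ¬(◇□(¬p1 ∨ p3) → □(¬p1 ∨ p3)), 0
2. ◇□(¬p1 ∨ p3), 0
3. ¬□(¬p1 ∨ p3), 0
4. □(¬p1 ∨ p3), 1
5. ¬p1 ∨ p3, 0
6. ¬p1 ∨ p3, 1
7. p3, 0
8. p3, 1
9. ¬(¬p1 ∨ p3), 2
10. p1, 2
11. ¬p3, 2
12. ¬p1 ∨ p3, 2
13. p3, 2
Accessibility: 0R0, 0R1, 0R2, 1R0, 1R1, 1R2, 2R0, 2R1, 2R2
Branch closes: p3 and ¬p3 both at 2.
All branches of the negation close; one closing branch shown above.

Valid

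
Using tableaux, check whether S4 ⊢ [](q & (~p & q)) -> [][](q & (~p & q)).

Tableau for the negation ~([](q & (~p & q)) -> [][](q & (~p & q))):
1. ~([](q & (~p & q)) -> [][](q & (~p & q))), u
2. [](q & (~p & q)), u
3. ~[][](q & (~p & q)), u
4. q & (~p & q), u
5. q, u
6. ~p & q, u
7. ~p, u
8. ~[](q & (~p & q)), v
9. q & (~p & q), v
10. q, v
11. ~p & q, v
12. ~p, v
13. ~(q & (~p & q)), w
14. q & (~p & q), w
15. q, w
16. ~p & q, w
17. ~p, w
18. ~(~p & q), w
19. ~q, w
Accessibility: uRu, uRv, uRw, vRv, vRw, wRw
Branch closes: q and ~q both at w.
Every branch of the negation's tableau closes; the branch above is one of them.

Yes, valid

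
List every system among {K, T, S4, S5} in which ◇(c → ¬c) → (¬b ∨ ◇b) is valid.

T, S4, S5

K-tableau for the negation ¬(◇(c → ¬c) → (¬b ∨ ◇b)):
1. ¬(◇(c → ¬c) → (¬b ∨ ◇b)), u
2. ◇(c → ¬c), u   [¬→-rule on 1]
3. ¬(¬b ∨ ◇b), u   [¬→-rule on 1]
4. b, u   [¬∨-rule on 3]
5. ¬◇b, u   [¬∨-rule on 3]
6. c → ¬c, v   [◇-rule on 2: fresh world v, uRv]
7. ¬b, v   [¬◇-rule on 5 via uRv]
8. ¬c, v   [→-rule on 6 (branches; this branch)]
Accessibility: uRv
Complete open branch: countermodel on a K-frame, so not valid in K.
T-tableau for the negation ¬(◇(c → ¬c) → (¬b ∨ ◇b)):
1. ¬(◇(c → ¬c) → (¬b ∨ ◇b)), u
2. ◇(c → ¬c), u   [¬→-rule on 1]
3. ¬(¬b ∨ ◇b), u   [¬→-rule on 1]
4. b, u   [¬∨-rule on 3]
5. ¬◇b, u   [¬∨-rule on 3]
6. ¬b, u   [¬◇-rule on 5 via uRu]
Accessibility: uRu
Branch closes: b and ¬b both at u.
Every branch closes (one shown): valid in T, hence also in S4, S5 (every theorem of T is a theorem of S4 and S5).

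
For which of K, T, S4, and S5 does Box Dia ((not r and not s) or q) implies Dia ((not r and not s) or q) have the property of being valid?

T, S4, S5

T-tableau for the negation not (Box Dia ((not r and not s) or q) implies Dia ((not r and not s) or q)):
1. not (Box Dia ((not r and not s) or q) implies Dia ((not r and not s) or q)), w0
2. Box Dia ((not r and not s) or q), w0   [neg-implies-rule on 1]
3. not Dia ((not r and not s) or q), w0   [neg-implies-rule on 1]
4. Dia ((not r and not s) or q), w0   [Box-rule on 2 via w0Rw0]
5. not ((not r and not s) or q), w0   [neg-Dia-rule on 3 via w0Rw0]
6. not (not r and not s), w0   [neg-or-rule on 5]
7. not q, w0   [neg-or-rule on 5]
8. s, w0   [neg-and-rule on 6 (branches; this branch)]
9. (not r and not s) or q, w1   [Dia-rule on 4: fresh world w1, w0Rw1]
10. Dia ((not r and not s) or q), w1   [Box-rule on 2 via w0Rw1]
11. not ((not r and not s) or q), w1   [neg-Dia-rule on 3 via w0Rw1]
12. not (not r and not s), w1   [neg-or-rule on 11]
13. not q, w1   [neg-or-rule on 11]
14. not r and not s, w1   [or-rule on 9 (branches; this branch)]
15. not r, w1   [and-rule on 14]
16. not s, w1   [and-rule on 14]
17. s, w1   [neg-and-rule on 12 (branches; this branch)]
Accessibility: w0Rw0, w0Rw1, w1Rw1
Branch closes: s and not s both at w1.
Every branch closes (one shown): valid in T, hence also in S4, S5 (every theorem of T is a theorem of S4 and S5).
K-tableau for the negation not (Box Dia ((not r and not s) or q) implies Dia ((not r and not s) or q)):
1. not (Box Dia ((not r and not s) or q) implies Dia ((not r and not s) or q)), w0
2. Box Dia ((not r and not s) or q), w0   [neg-implies-rule on 1]
3. not Dia ((not r and not s) or q), w0   [neg-implies-rule on 1]
Complete open branch: countermodel on a K-frame, so not valid in K.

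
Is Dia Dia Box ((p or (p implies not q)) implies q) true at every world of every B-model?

Tableau for the negation not Dia Dia Box ((p or (p implies not q)) implies q):
1. not Dia Dia Box ((p or (p implies not q)) implies q), 0
2. not Dia Box ((p or (p implies not q)) implies q), 0
3. not Box ((p or (p implies not q)) implies q), 0
4. not ((p or (p implies not q)) implies q), 1
5. p or (p implies not q), 1
6. not q, 1
7. not Dia Box ((p or (p implies not q)) implies q), 1
8. not Box ((p or (p implies not q)) implies q), 1
9. p implies not q, 1
10. not ((p or (p implies not q)) implies q), 2
11. p or (p implies not q), 2
12. not q, 2
13. not Box ((p or (p implies not q)) implies q), 2
14. p implies not q, 2
15. not ((p or (p implies not q)) implies q), 3
16. p or (p implies not q), 3
17. not q, 3
18. p implies not q, 3
Accessibility: 0R0, 0R1, 1R0, 1R1, 1R2, 2R1, 2R2, 2R3, 3R2, 3R3
The negation has an open branch (countermodel exists).

Not valid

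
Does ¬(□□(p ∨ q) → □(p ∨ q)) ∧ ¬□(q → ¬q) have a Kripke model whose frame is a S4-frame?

Unsatisfiable (every branch closes)

1. ¬(□□(p ∨ q) → □(p ∨ q)) ∧ ¬□(q → ¬q), w0
2. ¬(□□(p ∨ q) → □(p ∨ q)), w0
3. ¬□(q → ¬q), w0
4. □□(p ∨ q), w0
5. ¬□(p ∨ q), w0
6. □(p ∨ q), w0
7. p ∨ q, w0
8. q, w0
9. ¬(q → ¬q), w1
10. q, w1
11. □(p ∨ q), w1
12. p ∨ q, w1
13. ¬(p ∨ q), w2
14. ¬p, w2
15. ¬q, w2
16. □(p ∨ q), w2
17. p ∨ q, w2
18. q, w2
Accessibility: w0Rw0, w0Rw1, w0Rw2, w1Rw1, w2Rw2
Branch closes: q and ¬q both at w2.
All branches of the tableau close; one closing branch shown above.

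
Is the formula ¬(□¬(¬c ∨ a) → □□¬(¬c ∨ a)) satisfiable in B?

1. ¬(□¬(¬c ∨ a) → □□¬(¬c ∨ a)), w0
2. □¬(¬c ∨ a), w0
3. ¬□□¬(¬c ∨ a), w0
4. ¬(¬c ∨ a), w0
5. c, w0
6. ¬a, w0
7. ¬□¬(¬c ∨ a), w1
8. ¬(¬c ∨ a), w1
9. c, w1
10. ¬a, w1
11. ¬c ∨ a, w2
12. a, w2
Accessibility: w0Rw0, w0Rw1, w1Rw0, w1Rw1, w1Rw2, w2Rw1, w2Rw2

Satisfiable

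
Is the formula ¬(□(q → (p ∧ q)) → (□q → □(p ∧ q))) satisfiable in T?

Unsatisfiable

1. ¬(□(q → (p ∧ q)) → (□q → □(p ∧ q))), u
2. □(q → (p ∧ q)), u
3. ¬(□q → □(p ∧ q)), u
4. □q, u
5. ¬□(p ∧ q), u
6. q → (p ∧ q), u
7. q, u
8. p ∧ q, u
9. p, u
10. ¬(p ∧ q), v
11. q → (p ∧ q), v
12. q, v
13. ¬p, v
14. p ∧ q, v
15. p, v
Accessibility: uRu, uRv, vRv
Branch closes: p and ¬p both at v.
(One branch shown.) All branches close.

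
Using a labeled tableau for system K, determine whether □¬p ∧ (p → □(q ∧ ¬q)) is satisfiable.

1. □¬p ∧ (p → □(q ∧ ¬q)), 0
2. □¬p, 0   [∧-rule on 1]
3. p → □(q ∧ ¬q), 0   [∧-rule on 1]
4. □(q ∧ ¬q), 0   [→-rule on 3 (branches; this branch)]

Satisfiable (open branch found)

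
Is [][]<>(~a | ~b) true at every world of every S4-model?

Tableau for the negation ~[][]<>(~a | ~b):
1. ~[][]<>(~a | ~b), 0
2. ~[]<>(~a | ~b), 1
3. ~<>(~a | ~b), 2
4. ~(~a | ~b), 2
5. a, 2
6. b, 2
Accessibility: 0R0, 0R1, 0R2, 1R1, 1R2, 2R2
The negation has an open branch (countermodel exists).

No, not valid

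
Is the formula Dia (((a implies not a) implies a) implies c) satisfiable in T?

Satisfiable

1. Dia (((a implies not a) implies a) implies c), u
2. ((a implies not a) implies a) implies c, v
3. c, v
Accessibility: uRu, uRv, vRv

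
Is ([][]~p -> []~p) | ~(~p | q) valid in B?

Tableau for the negation ~(([][]~p -> []~p) | ~(~p | q)):
1. ~(([][]~p -> []~p) | ~(~p | q)), w0
2. ~([][]~p -> []~p), w0
3. ~p | q, w0
4. [][]~p, w0
5. ~[]~p, w0
6. []~p, w0
7. ~p, w0
8. q, w0
9. p, w1
10. []~p, w1
11. ~p, w1
Accessibility: w0Rw0, w0Rw1, w1Rw0, w1Rw1
Branch closes: p and ~p both at w1.
Every branch of the negation's tableau closes; the branch above is one of them.

Yes, valid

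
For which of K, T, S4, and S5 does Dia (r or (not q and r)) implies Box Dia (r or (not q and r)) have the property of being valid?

S5-tableau for the negation not (Dia (r or (not q and r)) implies Box Dia (r or (not q and r))):
1. not (Dia (r or (not q and r)) implies Box Dia (r or (not q and r))), w0
2. Dia (r or (not q and r)), w0
3. not Box Dia (r or (not q and r)), w0
4. r or (not q and r), w1
5. not q and r, w1
6. not q, w1
7. r, w1
8. not Dia (r or (not q and r)), w2
9. not (r or (not q and r)), w0
10. not r, w0
11. not (not q and r), w0
12. not (r or (not q and r)), w1
13. not r, w1
14. not (not q and r), w1
Accessibility: w0Rw0, w0Rw1, w0Rw2, w1Rw0, w1Rw1, w1Rw2, w2Rw0, w2Rw1, w2Rw2
Branch closes: r and not r both at w1.
Every branch closes (one shown): valid in S5.
S4-tableau for the negation not (Dia (r or (not q and r)) implies Box Dia (r or (not q and r))):
1. not (Dia (r or (not q and r)) implies Box Dia (r or (not q and r))), w0
2. Dia (r or (not q and r)), w0
3. not Box Dia (r or (not q and r)), w0
4. r or (not q and r), w1
5. not q and r, w1
6. not q, w1
7. r, w1
8. not Dia (r or (not q and r)), w2
9. not (r or (not q and r)), w2
10. not r, w2
11. not (not q and r), w2
Accessibility: w0Rw0, w0Rw1, w0Rw2, w1Rw1, w2Rw2
Complete open branch: countermodel on an S4-frame, so not valid in S4, nor in K, T (the same frame is also a K-frame and a T-frame).

S5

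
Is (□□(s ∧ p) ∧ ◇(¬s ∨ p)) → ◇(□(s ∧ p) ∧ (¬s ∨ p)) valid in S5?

Valid in S5

Tableau for the negation ¬((□□(s ∧ p) ∧ ◇(¬s ∨ p)) → ◇(□(s ∧ p) ∧ (¬s ∨ p))):
1. ¬((□□(s ∧ p) ∧ ◇(¬s ∨ p)) → ◇(□(s ∧ p) ∧ (¬s ∨ p))), u
2. □□(s ∧ p) ∧ ◇(¬s ∨ p), u
3. ¬◇(□(s ∧ p) ∧ (¬s ∨ p)), u
4. □□(s ∧ p), u
5. ◇(¬s ∨ p), u
6. ¬(□(s ∧ p) ∧ (¬s ∨ p)), u
7. □(s ∧ p), u
8. s ∧ p, u
9. s, u
10. p, u
11. ¬□(s ∧ p), u
12. ¬s ∨ p, v
13. ¬(□(s ∧ p) ∧ (¬s ∨ p)), v
14. □(s ∧ p), v
15. s ∧ p, v
16. s, v
17. p, v
18. ¬□(s ∧ p), v
19. ¬(s ∧ p), w
20. ¬(□(s ∧ p) ∧ (¬s ∨ p)), w
21. □(s ∧ p), w
22. s ∧ p, w
23. s, w
24. p, w
25. ¬p, w
Accessibility: uRu, uRv, uRw, vRu, vRv, vRw, wRu, wRv, wRw
Branch closes: p and ¬p both at w.
Every branch of the negation's tableau closes; the branch above is one of them.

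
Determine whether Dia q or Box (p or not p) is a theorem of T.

Valid

Tableau for the negation not (Dia q or Box (p or not p)):
1. not (Dia q or Box (p or not p)), u
2. not Dia q, u
3. not Box (p or not p), u
4. not q, u
5. not (p or not p), v
6. not p, v
7. p, v
Accessibility: uRu, uRv, vRv
Branch closes: p and not p both at v.
All branches of the negation close; one closing branch shown above.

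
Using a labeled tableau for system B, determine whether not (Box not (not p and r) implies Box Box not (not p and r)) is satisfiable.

Yes, satisfiable

1. not (Box not (not p and r) implies Box Box not (not p and r)), w0
2. Box not (not p and r), w0
3. not Box Box not (not p and r), w0
4. not (not p and r), w0
5. not r, w0
6. not Box not (not p and r), w1
7. not (not p and r), w1
8. not r, w1
9. not p and r, w2
10. not p, w2
11. r, w2
Accessibility: w0Rw0, w0Rw1, w1Rw0, w1Rw1, w1Rw2, w2Rw1, w2Rw2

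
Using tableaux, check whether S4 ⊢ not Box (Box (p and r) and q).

Not valid

Tableau for the negation Box (Box (p and r) and q):
1. Box (Box (p and r) and q), u
2. Box (p and r) and q, u   [Box-rule on 1 via uRu]
3. Box (p and r), u   [and-rule on 2]
4. q, u   [and-rule on 2]
5. p and r, u   [Box-rule on 3 via uRu]
6. p, u   [and-rule on 5]
7. r, u   [and-rule on 5]
Accessibility: uRu
The negation has an open branch (countermodel exists).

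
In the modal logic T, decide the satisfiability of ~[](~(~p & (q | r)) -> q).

Satisfiable

1. ~[](~(~p & (q | r)) -> q), w0
2. ~(~(~p & (q | r)) -> q), w1
3. ~(~p & (q | r)), w1
4. ~q, w1
5. ~(q | r), w1
6. ~r, w1
Accessibility: w0Rw0, w0Rw1, w1Rw1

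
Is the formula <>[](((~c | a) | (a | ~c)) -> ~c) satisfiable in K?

1. <>[](((~c | a) | (a | ~c)) -> ~c), u
2. [](((~c | a) | (a | ~c)) -> ~c), v
Accessibility: uRv

Satisfiable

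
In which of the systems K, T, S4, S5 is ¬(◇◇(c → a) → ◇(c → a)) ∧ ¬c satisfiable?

K

T-tableau for the formula:
1. ¬(◇◇(c → a) → ◇(c → a)) ∧ ¬c, 0
2. ¬(◇◇(c → a) → ◇(c → a)), 0
3. ¬c, 0
4. ◇◇(c → a), 0
5. ¬◇(c → a), 0
6. ¬(c → a), 0
7. c, 0
8. ¬a, 0
Accessibility: 0R0
Branch closes: c and ¬c both at 0.
Every branch closes (one shown): unsatisfiable in T, hence also in S4, S5 (every S4/S5-frame is a T-frame).
K-tableau for the formula:
1. ¬(◇◇(c → a) → ◇(c → a)) ∧ ¬c, 0
2. ¬(◇◇(c → a) → ◇(c → a)), 0
3. ¬c, 0
4. ◇◇(c → a), 0
5. ¬◇(c → a), 0
6. ◇(c → a), 1
7. ¬(c → a), 1
8. c, 1
9. ¬a, 1
10. c → a, 2
11. a, 2
Accessibility: 0R1, 1R2
Complete open branch: satisfiable in K.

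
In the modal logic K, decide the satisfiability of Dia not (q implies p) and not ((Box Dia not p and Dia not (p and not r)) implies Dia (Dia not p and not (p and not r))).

1. Dia not (q implies p) and not ((Box Dia not p and Dia not (p and not r)) implies Dia (Dia not p and not (p and not r))), 0
2. Dia not (q implies p), 0   [and-rule on 1]
3. not ((Box Dia not p and Dia not (p and not r)) implies Dia (Dia not p and not (p and not r))), 0   [and-rule on 1]
4. Box Dia not p and Dia not (p and not r), 0   [neg-implies-rule on 3]
5. not Dia (Dia not p and not (p and not r)), 0   [neg-implies-rule on 3]
6. Box Dia not p, 0   [and-rule on 4]
7. Dia not (p and not r), 0   [and-rule on 4]
8. not (q implies p), 1   [Dia-rule on 2: fresh world 1, 0R1]
9. q, 1   [neg-implies-rule on 8]
10. not p, 1   [neg-implies-rule on 8]
11. not (Dia not p and not (p and not r)), 1   [neg-Dia-rule on 5 via 0R1]
12. Dia not p, 1   [Box-rule on 6 via 0R1]
13. not Dia not p, 1   [neg-and-rule on 11 (branches; this branch)]
14. not (p and not r), 2   [Dia-rule on 7: fresh world 2, 0R2]
15. not (Dia not p and not (p and not r)), 2   [neg-Dia-rule on 5 via 0R2]
16. Dia not p, 2   [Box-rule on 6 via 0R2]
17. r, 2   [neg-and-rule on 14 (branches; this branch)]
18. not Dia not p, 2   [neg-and-rule on 15 (branches; this branch)]
19. not p, 3   [Dia-rule on 12: fresh world 3, 1R3]
20. p, 3   [neg-Dia-rule on 13 via 1R3]
Accessibility: 0R1, 0R2, 1R3
Branch closes: p and not p both at 3.
(One branch shown.) All branches close.

No, unsatisfiable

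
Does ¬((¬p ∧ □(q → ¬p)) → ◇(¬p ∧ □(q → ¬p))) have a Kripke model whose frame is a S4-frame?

1. ¬((¬p ∧ □(q → ¬p)) → ◇(¬p ∧ □(q → ¬p))), w0
2. ¬p ∧ □(q → ¬p), w0
3. ¬◇(¬p ∧ □(q → ¬p)), w0
4. ¬p, w0
5. □(q → ¬p), w0
6. ¬(¬p ∧ □(q → ¬p)), w0
7. q → ¬p, w0
8. ¬□(q → ¬p), w0
9. ¬(q → ¬p), w1
10. q, w1
11. p, w1
12. ¬(¬p ∧ □(q → ¬p)), w1
13. q → ¬p, w1
14. ¬□(q → ¬p), w1
15. ¬p, w1
Accessibility: w0Rw0, w0Rw1, w1Rw1
Branch closes: p and ¬p both at w1.
All branches of the tableau close; one closing branch shown above.

Unsatisfiable (every branch closes)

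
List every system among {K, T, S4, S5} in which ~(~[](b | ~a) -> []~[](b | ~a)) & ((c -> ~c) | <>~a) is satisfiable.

K, T, S4

S4-tableau for the formula:
1. ~(~[](b | ~a) -> []~[](b | ~a)) & ((c -> ~c) | <>~a), u
2. ~(~[](b | ~a) -> []~[](b | ~a)), u
3. (c -> ~c) | <>~a, u
4. ~[](b | ~a), u
5. ~[]~[](b | ~a), u
6. <>~a, u
7. ~(b | ~a), v
8. ~b, v
9. a, v
10. [](b | ~a), w
11. b | ~a, w
12. ~a, w
13. ~a, x
Accessibility: uRu, uRv, uRw, uRx, vRv, wRw, xRx
Complete open branch: satisfiable in S4, hence also in K, T (this S4-model is also a K-model and a T-model).
S5-tableau for the formula:
1. ~(~[](b | ~a) -> []~[](b | ~a)) & ((c -> ~c) | <>~a), u
2. ~(~[](b | ~a) -> []~[](b | ~a)), u
3. (c -> ~c) | <>~a, u
4. ~[](b | ~a), u
5. ~[]~[](b | ~a), u
6. c -> ~c, u
7. ~c, u
8. ~(b | ~a), v
9. ~b, v
10. a, v
11. [](b | ~a), w
12. b | ~a, u
13. b | ~a, v
14. b | ~a, w
15. ~a, u
16. ~a, v
Accessibility: uRu, uRv, uRw, vRu, vRv, vRw, wRu, wRv, wRw
Branch closes: a and ~a both at v.
Every branch closes (one shown): unsatisfiable in S5.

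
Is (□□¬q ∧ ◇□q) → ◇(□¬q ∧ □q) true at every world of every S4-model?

Tableau for the negation ¬((□□¬q ∧ ◇□q) → ◇(□¬q ∧ □q)):
1. ¬((□□¬q ∧ ◇□q) → ◇(□¬q ∧ □q)), u
2. □□¬q ∧ ◇□q, u   [¬→-rule on 1]
3. ¬◇(□¬q ∧ □q), u   [¬→-rule on 1]
4. □□¬q, u   [∧-rule on 2]
5. ◇□q, u   [∧-rule on 2]
6. ¬(□¬q ∧ □q), u   [¬◇-rule on 3 via uRu]
7. □¬q, u   [□-rule on 4 via uRu]
8. ¬q, u   [□-rule on 7 via uRu]
9. ¬□q, u   [¬∧-rule on 6 (branches; this branch)]
10. □q, v   [◇-rule on 5: fresh world v, uRv]
11. ¬(□¬q ∧ □q), v   [¬◇-rule on 3 via uRv]
12. □¬q, v   [□-rule on 4 via uRv]
13. ¬q, v   [□-rule on 7 via uRv]
14. q, v   [□-rule on 10 via vRv]
Accessibility: uRu, uRv, vRv
Branch closes: q and ¬q both at v.
All branches of the negation close; one closing branch shown above.

Yes, valid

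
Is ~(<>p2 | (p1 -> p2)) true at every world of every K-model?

Tableau for the negation <>p2 | (p1 -> p2):
1. <>p2 | (p1 -> p2), u
2. p1 -> p2, u
3. p2, u
The negation has an open branch (countermodel exists).

Not valid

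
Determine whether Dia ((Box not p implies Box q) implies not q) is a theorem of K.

No, not valid

Tableau for the negation not Dia ((Box not p implies Box q) implies not q):
1. not Dia ((Box not p implies Box q) implies not q), u
The negation has an open branch (countermodel exists).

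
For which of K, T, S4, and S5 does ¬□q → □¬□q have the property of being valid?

S5

S5-tableau for the negation ¬(¬□q → □¬□q):
1. ¬(¬□q → □¬□q), u
2. ¬□q, u   [¬→-rule on 1]
3. ¬□¬□q, u   [¬→-rule on 1]
4. ¬q, v   [¬□-rule on 2: fresh world v, uRv]
5. □q, w   [¬□-rule on 3: fresh world w, uRw]
6. q, u   [□-rule on 5 via wRu]
7. q, v   [□-rule on 5 via wRv]
Accessibility: uRu, uRv, uRw, vRu, vRv, vRw, wRu, wRv, wRw
Branch closes: q and ¬q both at v.
Every branch closes (one shown): valid in S5.
S4-tableau for the negation ¬(¬□q → □¬□q):
1. ¬(¬□q → □¬□q), u
2. ¬□q, u   [¬→-rule on 1]
3. ¬□¬□q, u   [¬→-rule on 1]
4. ¬q, v   [¬□-rule on 2: fresh world v, uRv]
5. □q, w   [¬□-rule on 3: fresh world w, uRw]
6. q, w   [□-rule on 5 via wRw]
Accessibility: uRu, uRv, uRw, vRv, wRw
Complete open branch: countermodel on an S4-frame, so not valid in S4, nor in K, T (the same frame is also a K-frame and a T-frame).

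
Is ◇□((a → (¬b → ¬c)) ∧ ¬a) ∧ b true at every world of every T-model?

Not valid

Tableau for the negation ¬(◇□((a → (¬b → ¬c)) ∧ ¬a) ∧ b):
1. ¬(◇□((a → (¬b → ¬c)) ∧ ¬a) ∧ b), u
2. ¬b, u
Accessibility: uRu
The negation has an open branch (countermodel exists).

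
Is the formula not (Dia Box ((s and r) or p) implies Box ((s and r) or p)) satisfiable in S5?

No, unsatisfiable

1. not (Dia Box ((s and r) or p) implies Box ((s and r) or p)), w0
2. Dia Box ((s and r) or p), w0
3. not Box ((s and r) or p), w0
4. Box ((s and r) or p), w1
5. (s and r) or p, w0
6. (s and r) or p, w1
7. s and r, w0
8. s, w0
9. r, w0
10. s and r, w1
11. s, w1
12. r, w1
13. not ((s and r) or p), w2
14. not (s and r), w2
15. not p, w2
16. (s and r) or p, w2
17. not r, w2
18. s and r, w2
19. s, w2
20. r, w2
Accessibility: w0Rw0, w0Rw1, w0Rw2, w1Rw0, w1Rw1, w1Rw2, w2Rw0, w2Rw1, w2Rw2
Branch closes: r and not r both at w2.
(One branch shown.) All branches close.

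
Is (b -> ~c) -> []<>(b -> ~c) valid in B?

Valid

Tableau for the negation ~((b -> ~c) -> []<>(b -> ~c)):
1. ~((b -> ~c) -> []<>(b -> ~c)), w0
2. b -> ~c, w0
3. ~[]<>(b -> ~c), w0
4. ~c, w0
5. ~<>(b -> ~c), w1
6. ~(b -> ~c), w0
7. b, w0
8. c, w0
Accessibility: w0Rw0, w0Rw1, w1Rw0, w1Rw1
Branch closes: c and ~c both at w0.
Every branch of the negation's tableau closes; the branch above is one of them.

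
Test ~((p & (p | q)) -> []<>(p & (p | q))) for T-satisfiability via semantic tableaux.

1. ~((p & (p | q)) -> []<>(p & (p | q))), u
2. p & (p | q), u   [~->-rule on 1]
3. ~[]<>(p & (p | q)), u   [~->-rule on 1]
4. p, u   [&-rule on 2]
5. p | q, u   [&-rule on 2]
6. q, u   [|-rule on 5 (branches; this branch)]
7. ~<>(p & (p | q)), v   [~[]-rule on 3: fresh world v, uRv]
8. ~(p & (p | q)), v   [~<>-rule on 7 via vRv]
9. ~(p | q), v   [~&-rule on 8 (branches; this branch)]
10. ~p, v   [~|-rule on 9]
11. ~q, v   [~|-rule on 9]
Accessibility: uRu, uRv, vRv

Yes, satisfiable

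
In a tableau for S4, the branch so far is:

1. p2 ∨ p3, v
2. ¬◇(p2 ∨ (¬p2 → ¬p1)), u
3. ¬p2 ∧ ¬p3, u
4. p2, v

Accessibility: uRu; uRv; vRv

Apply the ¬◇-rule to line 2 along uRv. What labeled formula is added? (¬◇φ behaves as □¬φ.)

¬◇φ behaves as □¬φ: propagate the negated body to each accessible world.

¬(p2 ∨ (¬p2 → ¬p1)), v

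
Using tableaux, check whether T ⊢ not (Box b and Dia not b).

Tableau for the negation Box b and Dia not b:
1. Box b and Dia not b, w0
2. Box b, w0
3. Dia not b, w0
4. b, w0
5. not b, w1
6. b, w1
Accessibility: w0Rw0, w0Rw1, w1Rw1
Branch closes: b and not b both at w1.
Every branch of the negation's tableau closes; the branch above is one of them.

Yes, valid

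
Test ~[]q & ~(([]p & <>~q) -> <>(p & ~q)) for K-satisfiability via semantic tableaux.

No, unsatisfiable

1. ~[]q & ~(([]p & <>~q) -> <>(p & ~q)), w0
2. ~[]q, w0
3. ~(([]p & <>~q) -> <>(p & ~q)), w0
4. []p & <>~q, w0
5. ~<>(p & ~q), w0
6. []p, w0
7. <>~q, w0
8. ~q, w1
9. ~(p & ~q), w1
10. p, w1
11. q, w1
Accessibility: w0Rw1
Branch closes: q and ~q both at w1.
Every branch closes; the branch above is one of them.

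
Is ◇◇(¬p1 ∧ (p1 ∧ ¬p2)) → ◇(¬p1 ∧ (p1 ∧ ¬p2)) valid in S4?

Yes, valid

Tableau for the negation ¬(◇◇(¬p1 ∧ (p1 ∧ ¬p2)) → ◇(¬p1 ∧ (p1 ∧ ¬p2))):
1. ¬(◇◇(¬p1 ∧ (p1 ∧ ¬p2)) → ◇(¬p1 ∧ (p1 ∧ ¬p2))), u
2. ◇◇(¬p1 ∧ (p1 ∧ ¬p2)), u
3. ¬◇(¬p1 ∧ (p1 ∧ ¬p2)), u
4. ¬(¬p1 ∧ (p1 ∧ ¬p2)), u
5. ¬(p1 ∧ ¬p2), u
6. p2, u
7. ◇(¬p1 ∧ (p1 ∧ ¬p2)), v
8. ¬(¬p1 ∧ (p1 ∧ ¬p2)), v
9. ¬(p1 ∧ ¬p2), v
10. p2, v
11. ¬p1 ∧ (p1 ∧ ¬p2), w
12. ¬p1, w
13. p1 ∧ ¬p2, w
14. p1, w
15. ¬p2, w
Accessibility: uRu, uRv, uRw, vRv, vRw, wRw
Branch closes: p1 and ¬p1 both at w.
All branches of the negation close; one closing branch shown above.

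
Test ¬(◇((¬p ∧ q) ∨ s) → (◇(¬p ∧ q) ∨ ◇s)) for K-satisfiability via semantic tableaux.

Unsatisfiable (every branch closes)

1. ¬(◇((¬p ∧ q) ∨ s) → (◇(¬p ∧ q) ∨ ◇s)), 0
2. ◇((¬p ∧ q) ∨ s), 0
3. ¬(◇(¬p ∧ q) ∨ ◇s), 0
4. ¬◇(¬p ∧ q), 0
5. ¬◇s, 0
6. (¬p ∧ q) ∨ s, 1
7. ¬(¬p ∧ q), 1
8. ¬s, 1
9. ¬p ∧ q, 1
10. ¬p, 1
11. q, 1
12. ¬q, 1
Accessibility: 0R1
Branch closes: q and ¬q both at 1.
All branches of the tableau close; one closing branch shown above.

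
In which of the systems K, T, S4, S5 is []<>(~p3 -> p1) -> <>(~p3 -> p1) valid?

K-tableau for the negation ~([]<>(~p3 -> p1) -> <>(~p3 -> p1)):
1. ~([]<>(~p3 -> p1) -> <>(~p3 -> p1)), u
2. []<>(~p3 -> p1), u   [~->-rule on 1]
3. ~<>(~p3 -> p1), u   [~->-rule on 1]
Complete open branch: countermodel on a K-frame, so not valid in K.
T-tableau for the negation ~([]<>(~p3 -> p1) -> <>(~p3 -> p1)):
1. ~([]<>(~p3 -> p1) -> <>(~p3 -> p1)), u
2. []<>(~p3 -> p1), u   [~->-rule on 1]
3. ~<>(~p3 -> p1), u   [~->-rule on 1]
4. <>(~p3 -> p1), u   [[]-rule on 2 via uRu]
5. ~(~p3 -> p1), u   [~<>-rule on 3 via uRu]
6. ~p3, u   [~->-rule on 5]
7. ~p1, u   [~->-rule on 5]
8. ~p3 -> p1, v   [<>-rule on 4: fresh world v, uRv]
9. <>(~p3 -> p1), v   [[]-rule on 2 via uRv]
10. ~(~p3 -> p1), v   [~<>-rule on 3 via uRv]
11. ~p3, v   [~->-rule on 10]
12. ~p1, v   [~->-rule on 10]
13. p1, v   [->-rule on 8 (branches; this branch)]
Accessibility: uRu, uRv, vRv
Branch closes: p1 and ~p1 both at v.
Every branch closes (one shown): valid in T, hence also in S4, S5 (every theorem of T is a theorem of S4 and S5).

T, S4, S5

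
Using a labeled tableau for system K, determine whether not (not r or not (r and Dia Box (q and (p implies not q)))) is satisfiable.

1. not (not r or not (r and Dia Box (q and (p implies not q)))), u
2. r, u
3. r and Dia Box (q and (p implies not q)), u
4. Dia Box (q and (p implies not q)), u
5. Box (q and (p implies not q)), v
Accessibility: uRv

Satisfiable (open branch found)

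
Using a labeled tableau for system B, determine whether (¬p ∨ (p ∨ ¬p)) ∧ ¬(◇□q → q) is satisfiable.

1. (¬p ∨ (p ∨ ¬p)) ∧ ¬(◇□q → q), u
2. ¬p ∨ (p ∨ ¬p), u
3. ¬(◇□q → q), u
4. ◇□q, u
5. ¬q, u
6. p ∨ ¬p, u
7. ¬p, u
8. □q, v
9. q, u
Accessibility: uRu, uRv, vRu, vRv
Branch closes: q and ¬q both at u.
All branches of the tableau close; one closing branch shown above.

Unsatisfiable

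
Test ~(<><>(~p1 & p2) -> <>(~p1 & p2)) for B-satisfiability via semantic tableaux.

1. ~(<><>(~p1 & p2) -> <>(~p1 & p2)), w0
2. <><>(~p1 & p2), w0
3. ~<>(~p1 & p2), w0
4. ~(~p1 & p2), w0
5. ~p2, w0
6. <>(~p1 & p2), w1
7. ~(~p1 & p2), w1
8. ~p2, w1
9. ~p1 & p2, w2
10. ~p1, w2
11. p2, w2
Accessibility: w0Rw0, w0Rw1, w1Rw0, w1Rw1, w1Rw2, w2Rw1, w2Rw2

Satisfiable (open branch found)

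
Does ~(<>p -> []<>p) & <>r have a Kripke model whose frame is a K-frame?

1. ~(<>p -> []<>p) & <>r, w0
2. ~(<>p -> []<>p), w0
3. <>r, w0
4. <>p, w0
5. ~[]<>p, w0
6. r, w1
7. p, w2
8. ~<>p, w3
Accessibility: w0Rw1, w0Rw2, w0Rw3

Satisfiable (open branch found)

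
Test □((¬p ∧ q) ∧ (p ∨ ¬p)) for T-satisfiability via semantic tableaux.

Satisfiable (open branch found)

1. □((¬p ∧ q) ∧ (p ∨ ¬p)), w0
2. (¬p ∧ q) ∧ (p ∨ ¬p), w0   [□-rule on 1 via w0Rw0]
3. ¬p ∧ q, w0   [∧-rule on 2]
4. p ∨ ¬p, w0   [∧-rule on 2]
5. ¬p, w0   [∧-rule on 3]
6. q, w0   [∧-rule on 3]
Accessibility: w0Rw0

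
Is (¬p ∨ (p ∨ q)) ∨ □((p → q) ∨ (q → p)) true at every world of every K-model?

Tableau for the negation ¬((¬p ∨ (p ∨ q)) ∨ □((p → q) ∨ (q → p))):
1. ¬((¬p ∨ (p ∨ q)) ∨ □((p → q) ∨ (q → p))), 0
2. ¬(¬p ∨ (p ∨ q)), 0   [¬∨-rule on 1]
3. ¬□((p → q) ∨ (q → p)), 0   [¬∨-rule on 1]
4. p, 0   [¬∨-rule on 2]
5. ¬(p ∨ q), 0   [¬∨-rule on 2]
6. ¬p, 0   [¬∨-rule on 5]
7. ¬q, 0   [¬∨-rule on 5]
Branch closes: p and ¬p both at 0.
Every branch of the negation's tableau closes; the branch above is one of them.

Valid in K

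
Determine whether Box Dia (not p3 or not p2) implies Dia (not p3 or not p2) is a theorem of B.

Tableau for the negation not (Box Dia (not p3 or not p2) implies Dia (not p3 or not p2)):
1. not (Box Dia (not p3 or not p2) implies Dia (not p3 or not p2)), 0
2. Box Dia (not p3 or not p2), 0
3. not Dia (not p3 or not p2), 0
4. Dia (not p3 or not p2), 0
5. not (not p3 or not p2), 0
6. p3, 0
7. p2, 0
8. not p3 or not p2, 1
9. Dia (not p3 or not p2), 1
10. not (not p3 or not p2), 1
11. p3, 1
12. p2, 1
13. not p2, 1
Accessibility: 0R0, 0R1, 1R0, 1R1
Branch closes: p2 and not p2 both at 1.
Every branch of the negation's tableau closes; the branch above is one of them.

Valid in B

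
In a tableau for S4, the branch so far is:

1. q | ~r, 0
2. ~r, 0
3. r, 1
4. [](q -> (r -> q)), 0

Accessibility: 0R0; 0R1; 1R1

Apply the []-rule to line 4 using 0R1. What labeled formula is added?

q -> (r -> q), 1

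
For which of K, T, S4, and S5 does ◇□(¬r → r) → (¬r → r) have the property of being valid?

S4-tableau for the negation ¬(◇□(¬r → r) → (¬r → r)):
1. ¬(◇□(¬r → r) → (¬r → r)), 0
2. ◇□(¬r → r), 0
3. ¬(¬r → r), 0
4. ¬r, 0
5. □(¬r → r), 1
6. ¬r → r, 1
7. r, 1
Accessibility: 0R0, 0R1, 1R1
Complete open branch: countermodel on an S4-frame, so not valid in S4, nor in K, T (the same frame is also a K-frame and a T-frame).
S5-tableau for the negation ¬(◇□(¬r → r) → (¬r → r)):
1. ¬(◇□(¬r → r) → (¬r → r)), 0
2. ◇□(¬r → r), 0
3. ¬(¬r → r), 0
4. ¬r, 0
5. □(¬r → r), 1
6. ¬r → r, 0
7. ¬r → r, 1
8. r, 0
Accessibility: 0R0, 0R1, 1R0, 1R1
Branch closes: r and ¬r both at 0.
Every branch closes (one shown): valid in S5.

S5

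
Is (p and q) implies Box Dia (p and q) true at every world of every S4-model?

Not valid

Tableau for the negation not ((p and q) implies Box Dia (p and q)):
1. not ((p and q) implies Box Dia (p and q)), w0
2. p and q, w0
3. not Box Dia (p and q), w0
4. p, w0
5. q, w0
6. not Dia (p and q), w1
7. not (p and q), w1
8. not q, w1
Accessibility: w0Rw0, w0Rw1, w1Rw1
The negation has an open branch (countermodel exists).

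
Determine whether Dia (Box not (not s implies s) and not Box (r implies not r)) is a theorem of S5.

Invalid (countermodel exists)

Tableau for the negation not Dia (Box not (not s implies s) and not Box (r implies not r)):
1. not Dia (Box not (not s implies s) and not Box (r implies not r)), u
2. not (Box not (not s implies s) and not Box (r implies not r)), u
3. Box (r implies not r), u
4. r implies not r, u
5. not r, u
Accessibility: uRu
The negation has an open branch (countermodel exists).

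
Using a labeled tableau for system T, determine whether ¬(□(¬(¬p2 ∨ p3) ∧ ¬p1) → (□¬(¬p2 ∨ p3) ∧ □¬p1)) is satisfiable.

No, unsatisfiable

1. ¬(□(¬(¬p2 ∨ p3) ∧ ¬p1) → (□¬(¬p2 ∨ p3) ∧ □¬p1)), w0
2. □(¬(¬p2 ∨ p3) ∧ ¬p1), w0
3. ¬(□¬(¬p2 ∨ p3) ∧ □¬p1), w0
4. ¬(¬p2 ∨ p3) ∧ ¬p1, w0
5. ¬(¬p2 ∨ p3), w0
6. ¬p1, w0
7. p2, w0
8. ¬p3, w0
9. ¬□¬(¬p2 ∨ p3), w0
10. ¬p2 ∨ p3, w1
11. ¬(¬p2 ∨ p3) ∧ ¬p1, w1
12. ¬(¬p2 ∨ p3), w1
13. ¬p1, w1
14. p2, w1
15. ¬p3, w1
16. p3, w1
Accessibility: w0Rw0, w0Rw1, w1Rw1
Branch closes: p3 and ¬p3 both at w1.
Every branch closes; the branch above is one of them.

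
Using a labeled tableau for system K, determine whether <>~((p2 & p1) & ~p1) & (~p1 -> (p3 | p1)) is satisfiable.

Satisfiable (open branch found)

1. <>~((p2 & p1) & ~p1) & (~p1 -> (p3 | p1)), w0
2. <>~((p2 & p1) & ~p1), w0   [&-rule on 1]
3. ~p1 -> (p3 | p1), w0   [&-rule on 1]
4. p3 | p1, w0   [->-rule on 3 (branches; this branch)]
5. p1, w0   [|-rule on 4 (branches; this branch)]
6. ~((p2 & p1) & ~p1), w1   [<>-rule on 2: fresh world w1, w0Rw1]
7. p1, w1   [~&-rule on 6 (branches; this branch)]
Accessibility: w0Rw1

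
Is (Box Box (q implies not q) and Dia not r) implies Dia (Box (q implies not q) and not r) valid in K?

Tableau for the negation not ((Box Box (q implies not q) and Dia not r) implies Dia (Box (q implies not q) and not r)):
1. not ((Box Box (q implies not q) and Dia not r) implies Dia (Box (q implies not q) and not r)), 0
2. Box Box (q implies not q) and Dia not r, 0
3. not Dia (Box (q implies not q) and not r), 0
4. Box Box (q implies not q), 0
5. Dia not r, 0
6. not r, 1
7. not (Box (q implies not q) and not r), 1
8. Box (q implies not q), 1
9. not Box (q implies not q), 1
10. not (q implies not q), 2
11. q, 2
12. q implies not q, 2
13. not q, 2
Accessibility: 0R1, 1R2
Branch closes: q and not q both at 2.
Every branch of the negation's tableau closes; the branch above is one of them.

Yes, valid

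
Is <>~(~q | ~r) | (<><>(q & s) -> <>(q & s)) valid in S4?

Tableau for the negation ~(<>~(~q | ~r) | (<><>(q & s) -> <>(q & s))):
1. ~(<>~(~q | ~r) | (<><>(q & s) -> <>(q & s))), 0
2. ~<>~(~q | ~r), 0
3. ~(<><>(q & s) -> <>(q & s)), 0
4. <><>(q & s), 0
5. ~<>(q & s), 0
6. ~q | ~r, 0
7. ~(q & s), 0
8. ~r, 0
9. ~s, 0
10. <>(q & s), 1
11. ~q | ~r, 1
12. ~(q & s), 1
13. ~r, 1
14. ~s, 1
15. q & s, 2
16. q, 2
17. s, 2
18. ~q | ~r, 2
19. ~(q & s), 2
20. ~r, 2
21. ~s, 2
Accessibility: 0R0, 0R1, 0R2, 1R1, 1R2, 2R2
Branch closes: s and ~s both at 2.
All branches of the negation close; one closing branch shown above.

Yes, valid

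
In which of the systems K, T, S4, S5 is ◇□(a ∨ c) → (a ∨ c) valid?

S5-tableau for the negation ¬(◇□(a ∨ c) → (a ∨ c)):
1. ¬(◇□(a ∨ c) → (a ∨ c)), w0
2. ◇□(a ∨ c), w0
3. ¬(a ∨ c), w0
4. ¬a, w0
5. ¬c, w0
6. □(a ∨ c), w1
7. a ∨ c, w0
8. a ∨ c, w1
9. c, w0
Accessibility: w0Rw0, w0Rw1, w1Rw0, w1Rw1
Branch closes: c and ¬c both at w0.
Every branch closes (one shown): valid in S5.
S4-tableau for the negation ¬(◇□(a ∨ c) → (a ∨ c)):
1. ¬(◇□(a ∨ c) → (a ∨ c)), w0
2. ◇□(a ∨ c), w0
3. ¬(a ∨ c), w0
4. ¬a, w0
5. ¬c, w0
6. □(a ∨ c), w1
7. a ∨ c, w1
8. c, w1
Accessibility: w0Rw0, w0Rw1, w1Rw1
Complete open branch: countermodel on an S4-frame, so not valid in S4, nor in K, T (the same frame is also a K-frame and a T-frame).

S5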